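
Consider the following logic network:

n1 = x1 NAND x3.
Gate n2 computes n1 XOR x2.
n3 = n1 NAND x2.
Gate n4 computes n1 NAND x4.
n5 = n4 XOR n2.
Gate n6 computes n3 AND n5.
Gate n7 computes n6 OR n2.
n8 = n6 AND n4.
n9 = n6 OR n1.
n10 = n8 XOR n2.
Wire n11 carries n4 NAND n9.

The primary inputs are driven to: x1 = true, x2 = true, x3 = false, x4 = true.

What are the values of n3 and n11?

n3 = false  n11 = true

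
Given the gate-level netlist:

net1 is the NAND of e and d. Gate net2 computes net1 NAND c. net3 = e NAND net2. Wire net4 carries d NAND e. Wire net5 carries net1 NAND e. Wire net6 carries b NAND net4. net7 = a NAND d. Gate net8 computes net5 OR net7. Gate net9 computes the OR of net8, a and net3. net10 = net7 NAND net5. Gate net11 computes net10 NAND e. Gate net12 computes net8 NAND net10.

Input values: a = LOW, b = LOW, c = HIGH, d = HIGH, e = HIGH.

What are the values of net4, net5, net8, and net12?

net4 = LOW, net5 = HIGH, net8 = HIGH, net12 = HIGH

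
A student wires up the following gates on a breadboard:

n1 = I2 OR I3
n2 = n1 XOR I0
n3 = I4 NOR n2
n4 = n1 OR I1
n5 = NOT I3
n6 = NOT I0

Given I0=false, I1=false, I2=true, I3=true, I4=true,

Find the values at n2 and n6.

n1 = I2 OR I3 = true OR true = true
n2 = n1 XOR I0 = true XOR false = true
n6 = NOT I0 = NOT false = true

n2 = true, n6 = true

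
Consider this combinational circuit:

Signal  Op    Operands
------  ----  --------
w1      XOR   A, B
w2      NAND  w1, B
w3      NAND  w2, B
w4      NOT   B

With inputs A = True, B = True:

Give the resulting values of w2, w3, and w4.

w2 = True; w3 = False; w4 = False

w1 = A XOR B = True XOR True = False
w2 = w1 NAND B = False NAND True = True
w3 = w2 NAND B = True NAND True = False
w4 = NOT B = NOT True = False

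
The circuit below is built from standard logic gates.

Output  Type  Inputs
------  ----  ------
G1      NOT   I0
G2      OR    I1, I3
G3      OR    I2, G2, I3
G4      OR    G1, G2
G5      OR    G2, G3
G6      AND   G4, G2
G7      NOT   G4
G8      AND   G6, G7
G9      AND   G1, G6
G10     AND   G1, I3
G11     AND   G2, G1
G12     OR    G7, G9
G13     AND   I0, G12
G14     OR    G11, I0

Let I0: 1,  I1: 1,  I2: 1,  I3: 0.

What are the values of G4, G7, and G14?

G4 = 1, G7 = 0, G14 = 1

G1 = NOT I0 = NOT 1 = 0
G2 = I1 OR I3 = 1 OR 0 = 1
G4 = G1 OR G2 = 0 OR 1 = 1
G7 = NOT G4 = NOT 1 = 0
G11 = G2 AND G1 = 1 AND 0 = 0
G14 = G11 OR I0 = 0 OR 1 = 1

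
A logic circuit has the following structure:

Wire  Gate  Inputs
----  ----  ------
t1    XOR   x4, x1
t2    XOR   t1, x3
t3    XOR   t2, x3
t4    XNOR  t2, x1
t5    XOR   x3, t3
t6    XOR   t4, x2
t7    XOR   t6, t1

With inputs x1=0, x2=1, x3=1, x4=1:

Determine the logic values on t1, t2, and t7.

t1 = 1, t2 = 0, t7 = 1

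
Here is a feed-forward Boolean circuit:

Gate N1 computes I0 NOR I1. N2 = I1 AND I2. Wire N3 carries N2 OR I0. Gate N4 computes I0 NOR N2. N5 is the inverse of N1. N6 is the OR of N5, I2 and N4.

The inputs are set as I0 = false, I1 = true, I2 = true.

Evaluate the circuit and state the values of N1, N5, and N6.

N1 = false  N5 = true  N6 = true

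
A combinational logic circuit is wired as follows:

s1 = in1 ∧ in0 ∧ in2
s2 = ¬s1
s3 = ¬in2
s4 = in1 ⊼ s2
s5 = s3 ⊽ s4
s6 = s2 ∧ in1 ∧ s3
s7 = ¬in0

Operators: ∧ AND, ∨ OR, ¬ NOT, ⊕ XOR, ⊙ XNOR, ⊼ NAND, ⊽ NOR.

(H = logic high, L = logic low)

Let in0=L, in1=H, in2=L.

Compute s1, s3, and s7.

s1 = L, s3 = H, s7 = H

s1 = in1 AND in0 AND in2 = H AND L AND L = L
s3 = NOT in2 = NOT L = H
s7 = NOT in0 = NOT L = H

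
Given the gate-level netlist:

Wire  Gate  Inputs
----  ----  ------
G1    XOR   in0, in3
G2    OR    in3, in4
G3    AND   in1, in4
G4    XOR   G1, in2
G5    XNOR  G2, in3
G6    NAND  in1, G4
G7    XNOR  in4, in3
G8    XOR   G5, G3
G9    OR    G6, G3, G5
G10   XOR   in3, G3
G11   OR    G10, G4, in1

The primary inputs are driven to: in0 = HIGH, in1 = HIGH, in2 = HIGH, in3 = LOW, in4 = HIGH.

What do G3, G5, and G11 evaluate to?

G1 = in0 XOR in3 = HIGH XOR LOW = HIGH
G2 = in3 OR in4 = LOW OR HIGH = HIGH
G3 = in1 AND in4 = HIGH AND HIGH = HIGH
G4 = G1 XOR in2 = HIGH XOR HIGH = LOW
G5 = G2 XNOR in3 = HIGH XNOR LOW = LOW
G10 = in3 XOR G3 = LOW XOR HIGH = HIGH
G11 = G10 OR G4 OR in1 = HIGH OR LOW OR HIGH = HIGH

G3 = HIGH  G5 = LOW  G11 = HIGH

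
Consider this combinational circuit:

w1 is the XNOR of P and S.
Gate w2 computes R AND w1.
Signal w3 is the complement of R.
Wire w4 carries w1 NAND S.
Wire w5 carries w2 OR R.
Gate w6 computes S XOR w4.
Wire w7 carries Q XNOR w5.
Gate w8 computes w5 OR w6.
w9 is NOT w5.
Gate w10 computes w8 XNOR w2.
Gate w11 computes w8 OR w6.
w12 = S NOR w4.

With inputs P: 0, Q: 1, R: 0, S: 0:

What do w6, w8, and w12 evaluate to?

w1 = P XNOR S = 0 XNOR 0 = 1
w2 = R AND w1 = 0 AND 1 = 0
w4 = w1 NAND S = 1 NAND 0 = 1
w5 = w2 OR R = 0 OR 0 = 0
w6 = S XOR w4 = 0 XOR 1 = 1
w8 = w5 OR w6 = 0 OR 1 = 1
w12 = S NOR w4 = 0 NOR 1 = 0

w6 = 1  w8 = 1  w12 = 0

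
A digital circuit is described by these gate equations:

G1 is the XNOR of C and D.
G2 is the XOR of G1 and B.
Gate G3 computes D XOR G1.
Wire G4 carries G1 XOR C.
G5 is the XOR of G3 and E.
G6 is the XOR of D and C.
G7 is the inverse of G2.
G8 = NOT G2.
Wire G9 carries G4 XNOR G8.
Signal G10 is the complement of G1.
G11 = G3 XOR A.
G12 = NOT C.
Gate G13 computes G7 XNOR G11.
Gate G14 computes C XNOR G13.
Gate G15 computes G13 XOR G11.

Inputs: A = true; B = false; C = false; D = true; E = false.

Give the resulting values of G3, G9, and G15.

G1 = C XNOR D = false XNOR true = false
G2 = G1 XOR B = false XOR false = false
G3 = D XOR G1 = true XOR false = true
G4 = G1 XOR C = false XOR false = false
G7 = NOT G2 = NOT false = true
G8 = NOT G2 = NOT false = true
G9 = G4 XNOR G8 = false XNOR true = false
G11 = G3 XOR A = true XOR true = false
G13 = G7 XNOR G11 = true XNOR false = false
G15 = G13 XOR G11 = false XOR false = false

G3 = true; G9 = false; G15 = false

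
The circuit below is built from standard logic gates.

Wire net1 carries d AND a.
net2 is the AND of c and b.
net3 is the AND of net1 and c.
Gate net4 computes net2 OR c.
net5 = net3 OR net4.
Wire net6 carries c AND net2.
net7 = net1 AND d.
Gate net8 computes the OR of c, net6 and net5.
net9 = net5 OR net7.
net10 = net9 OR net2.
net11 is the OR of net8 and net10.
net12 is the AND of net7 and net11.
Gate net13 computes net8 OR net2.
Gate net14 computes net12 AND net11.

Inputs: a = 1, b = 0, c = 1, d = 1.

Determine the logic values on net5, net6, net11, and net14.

net5 = 1; net6 = 0; net11 = 1; net14 = 1

net1 = d AND a = 1 AND 1 = 1
net2 = c AND b = 1 AND 0 = 0
net3 = net1 AND c = 1 AND 1 = 1
net4 = net2 OR c = 0 OR 1 = 1
net5 = net3 OR net4 = 1 OR 1 = 1
net6 = c AND net2 = 1 AND 0 = 0
net7 = net1 AND d = 1 AND 1 = 1
net8 = c OR net6 OR net5 = 1 OR 0 OR 1 = 1
net9 = net5 OR net7 = 1 OR 1 = 1
net10 = net9 OR net2 = 1 OR 0 = 1
net11 = net8 OR net10 = 1 OR 1 = 1
net12 = net7 AND net11 = 1 AND 1 = 1
net14 = net12 AND net11 = 1 AND 1 = 1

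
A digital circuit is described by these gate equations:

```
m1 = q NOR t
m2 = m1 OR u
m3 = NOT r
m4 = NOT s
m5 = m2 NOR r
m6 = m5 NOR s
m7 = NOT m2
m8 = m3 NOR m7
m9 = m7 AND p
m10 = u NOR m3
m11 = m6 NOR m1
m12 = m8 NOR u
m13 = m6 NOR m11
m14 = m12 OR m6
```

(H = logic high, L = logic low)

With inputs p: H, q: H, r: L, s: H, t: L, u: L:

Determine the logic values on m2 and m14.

m2 = L; m14 = H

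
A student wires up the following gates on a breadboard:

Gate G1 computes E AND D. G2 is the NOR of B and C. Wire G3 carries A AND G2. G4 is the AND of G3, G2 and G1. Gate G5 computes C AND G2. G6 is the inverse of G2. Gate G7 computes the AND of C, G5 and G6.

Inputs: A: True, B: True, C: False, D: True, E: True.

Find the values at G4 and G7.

G1 = E AND D = True AND True = True
G2 = B NOR C = True NOR False = False
G3 = A AND G2 = True AND False = False
G4 = G3 AND G2 AND G1 = False AND False AND True = False
G5 = C AND G2 = False AND False = False
G6 = NOT G2 = NOT False = True
G7 = C AND G5 AND G6 = False AND False AND True = False

G4 = False  G7 = False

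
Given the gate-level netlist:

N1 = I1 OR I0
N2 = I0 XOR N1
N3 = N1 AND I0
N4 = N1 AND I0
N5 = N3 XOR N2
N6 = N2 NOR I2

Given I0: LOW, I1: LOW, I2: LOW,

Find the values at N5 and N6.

N5 = LOW, N6 = HIGH

N1 = I1 OR I0 = LOW OR LOW = LOW
N2 = I0 XOR N1 = LOW XOR LOW = LOW
N3 = N1 AND I0 = LOW AND LOW = LOW
N5 = N3 XOR N2 = LOW XOR LOW = LOW
N6 = N2 NOR I2 = LOW NOR LOW = HIGH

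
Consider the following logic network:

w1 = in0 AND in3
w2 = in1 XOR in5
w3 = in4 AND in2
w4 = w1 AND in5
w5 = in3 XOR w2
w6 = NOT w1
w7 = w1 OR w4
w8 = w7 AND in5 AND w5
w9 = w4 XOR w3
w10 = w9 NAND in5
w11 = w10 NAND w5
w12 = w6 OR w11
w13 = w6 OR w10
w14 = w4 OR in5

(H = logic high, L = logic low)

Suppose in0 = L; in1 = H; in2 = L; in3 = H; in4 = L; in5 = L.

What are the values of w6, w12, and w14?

w6 = H; w12 = H; w14 = L

w1 = in0 AND in3 = L AND H = L
w2 = in1 XOR in5 = H XOR L = H
w3 = in4 AND in2 = L AND L = L
w4 = w1 AND in5 = L AND L = L
w5 = in3 XOR w2 = H XOR H = L
w6 = NOT w1 = NOT L = H
w9 = w4 XOR w3 = L XOR L = L
w10 = w9 NAND in5 = L NAND L = H
w11 = w10 NAND w5 = H NAND L = H
w12 = w6 OR w11 = H OR H = H
w14 = w4 OR in5 = L OR L = L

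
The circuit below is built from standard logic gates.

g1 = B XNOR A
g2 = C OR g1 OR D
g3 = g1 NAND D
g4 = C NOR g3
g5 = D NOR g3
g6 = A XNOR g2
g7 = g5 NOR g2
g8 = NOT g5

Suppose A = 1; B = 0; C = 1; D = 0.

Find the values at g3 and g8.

g3 = 1  g8 = 1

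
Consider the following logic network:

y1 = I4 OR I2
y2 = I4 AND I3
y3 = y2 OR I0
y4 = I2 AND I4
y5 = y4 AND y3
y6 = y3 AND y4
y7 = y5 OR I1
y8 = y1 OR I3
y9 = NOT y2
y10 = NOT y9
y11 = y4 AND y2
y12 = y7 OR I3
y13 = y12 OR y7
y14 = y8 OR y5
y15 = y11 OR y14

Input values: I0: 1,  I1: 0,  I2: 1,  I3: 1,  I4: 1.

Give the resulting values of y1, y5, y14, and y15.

y1 = 1, y5 = 1, y14 = 1, y15 = 1

y1 = I4 OR I2 = 1 OR 1 = 1
y2 = I4 AND I3 = 1 AND 1 = 1
y3 = y2 OR I0 = 1 OR 1 = 1
y4 = I2 AND I4 = 1 AND 1 = 1
y5 = y4 AND y3 = 1 AND 1 = 1
y8 = y1 OR I3 = 1 OR 1 = 1
y11 = y4 AND y2 = 1 AND 1 = 1
y14 = y8 OR y5 = 1 OR 1 = 1
y15 = y11 OR y14 = 1 OR 1 = 1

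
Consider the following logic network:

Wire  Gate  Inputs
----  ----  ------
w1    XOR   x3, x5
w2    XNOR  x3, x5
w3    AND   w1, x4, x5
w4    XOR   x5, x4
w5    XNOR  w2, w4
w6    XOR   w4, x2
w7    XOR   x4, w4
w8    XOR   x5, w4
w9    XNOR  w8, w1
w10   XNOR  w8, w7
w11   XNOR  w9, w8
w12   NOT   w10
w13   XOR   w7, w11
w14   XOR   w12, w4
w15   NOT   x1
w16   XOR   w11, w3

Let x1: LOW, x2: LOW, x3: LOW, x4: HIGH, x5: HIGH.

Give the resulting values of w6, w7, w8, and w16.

w6 = LOW, w7 = HIGH, w8 = HIGH, w16 = LOW

w1 = x3 XOR x5 = LOW XOR HIGH = HIGH
w3 = w1 AND x4 AND x5 = HIGH AND HIGH AND HIGH = HIGH
w4 = x5 XOR x4 = HIGH XOR HIGH = LOW
w6 = w4 XOR x2 = LOW XOR LOW = LOW
w7 = x4 XOR w4 = HIGH XOR LOW = HIGH
w8 = x5 XOR w4 = HIGH XOR LOW = HIGH
w9 = w8 XNOR w1 = HIGH XNOR HIGH = HIGH
w11 = w9 XNOR w8 = HIGH XNOR HIGH = HIGH
w16 = w11 XOR w3 = HIGH XOR HIGH = LOW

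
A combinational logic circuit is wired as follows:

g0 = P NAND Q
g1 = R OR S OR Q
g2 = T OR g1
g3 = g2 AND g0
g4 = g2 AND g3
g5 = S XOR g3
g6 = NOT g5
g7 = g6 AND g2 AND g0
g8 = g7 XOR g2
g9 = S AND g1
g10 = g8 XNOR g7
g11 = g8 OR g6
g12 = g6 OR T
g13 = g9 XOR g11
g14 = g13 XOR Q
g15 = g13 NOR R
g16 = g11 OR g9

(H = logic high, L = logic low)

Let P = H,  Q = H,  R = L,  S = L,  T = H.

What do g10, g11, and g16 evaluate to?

g10 = L; g11 = H; g16 = H

g0 = P NAND Q = H NAND H = L
g1 = R OR S OR Q = L OR L OR H = H
g2 = T OR g1 = H OR H = H
g3 = g2 AND g0 = H AND L = L
g5 = S XOR g3 = L XOR L = L
g6 = NOT g5 = NOT L = H
g7 = g6 AND g2 AND g0 = H AND H AND L = L
g8 = g7 XOR g2 = L XOR H = H
g9 = S AND g1 = L AND H = L
g10 = g8 XNOR g7 = H XNOR L = L
g11 = g8 OR g6 = H OR H = H
g16 = g11 OR g9 = H OR L = H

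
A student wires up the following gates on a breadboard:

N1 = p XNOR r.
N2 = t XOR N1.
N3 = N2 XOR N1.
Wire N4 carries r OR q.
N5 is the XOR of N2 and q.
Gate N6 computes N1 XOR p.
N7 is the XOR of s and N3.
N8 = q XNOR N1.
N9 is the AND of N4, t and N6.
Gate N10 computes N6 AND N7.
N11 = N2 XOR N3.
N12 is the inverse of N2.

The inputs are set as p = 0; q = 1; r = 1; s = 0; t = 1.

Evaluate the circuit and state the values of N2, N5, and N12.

N2 = 1  N5 = 0  N12 = 0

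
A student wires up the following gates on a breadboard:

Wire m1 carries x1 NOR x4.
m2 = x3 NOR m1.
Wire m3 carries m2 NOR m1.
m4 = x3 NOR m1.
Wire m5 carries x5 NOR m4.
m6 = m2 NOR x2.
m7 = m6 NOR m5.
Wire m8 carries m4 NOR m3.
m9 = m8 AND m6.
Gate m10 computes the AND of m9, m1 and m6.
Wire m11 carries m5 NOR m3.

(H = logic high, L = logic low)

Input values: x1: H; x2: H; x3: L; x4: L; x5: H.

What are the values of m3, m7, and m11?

m3 = L, m7 = H, m11 = H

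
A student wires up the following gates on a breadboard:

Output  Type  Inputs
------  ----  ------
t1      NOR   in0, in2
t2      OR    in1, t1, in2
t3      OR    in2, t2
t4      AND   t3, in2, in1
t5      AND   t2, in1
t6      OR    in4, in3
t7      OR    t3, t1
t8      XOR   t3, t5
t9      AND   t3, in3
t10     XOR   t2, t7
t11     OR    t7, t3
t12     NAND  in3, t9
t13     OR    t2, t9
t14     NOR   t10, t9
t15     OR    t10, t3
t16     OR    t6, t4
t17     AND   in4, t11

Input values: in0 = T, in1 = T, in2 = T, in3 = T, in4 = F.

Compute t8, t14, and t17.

t1 = in0 NOR in2 = T NOR T = F
t2 = in1 OR t1 OR in2 = T OR F OR T = T
t3 = in2 OR t2 = T OR T = T
t5 = t2 AND in1 = T AND T = T
t7 = t3 OR t1 = T OR F = T
t8 = t3 XOR t5 = T XOR T = F
t9 = t3 AND in3 = T AND T = T
t10 = t2 XOR t7 = T XOR T = F
t11 = t7 OR t3 = T OR T = T
t14 = t10 NOR t9 = F NOR T = F
t17 = in4 AND t11 = F AND T = F

t8 = F; t14 = F; t17 = F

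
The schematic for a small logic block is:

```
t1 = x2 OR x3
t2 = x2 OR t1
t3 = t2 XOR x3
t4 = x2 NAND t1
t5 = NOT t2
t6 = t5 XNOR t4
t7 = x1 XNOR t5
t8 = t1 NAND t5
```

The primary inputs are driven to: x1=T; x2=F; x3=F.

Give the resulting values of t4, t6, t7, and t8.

t1 = x2 OR x3 = F OR F = F
t2 = x2 OR t1 = F OR F = F
t4 = x2 NAND t1 = F NAND F = T
t5 = NOT t2 = NOT F = T
t6 = t5 XNOR t4 = T XNOR T = T
t7 = x1 XNOR t5 = T XNOR T = T
t8 = t1 NAND t5 = F NAND T = T

t4 = T  t6 = T  t7 = T  t8 = T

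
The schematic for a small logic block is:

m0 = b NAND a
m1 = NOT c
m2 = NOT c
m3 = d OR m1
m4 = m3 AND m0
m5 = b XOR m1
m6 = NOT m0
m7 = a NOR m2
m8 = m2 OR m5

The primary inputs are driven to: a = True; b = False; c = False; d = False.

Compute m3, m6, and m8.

m0 = b NAND a = False NAND True = True
m1 = NOT c = NOT False = True
m2 = NOT c = NOT False = True
m3 = d OR m1 = False OR True = True
m5 = b XOR m1 = False XOR True = True
m6 = NOT m0 = NOT True = False
m8 = m2 OR m5 = True OR True = True

m3 = True, m6 = False, m8 = True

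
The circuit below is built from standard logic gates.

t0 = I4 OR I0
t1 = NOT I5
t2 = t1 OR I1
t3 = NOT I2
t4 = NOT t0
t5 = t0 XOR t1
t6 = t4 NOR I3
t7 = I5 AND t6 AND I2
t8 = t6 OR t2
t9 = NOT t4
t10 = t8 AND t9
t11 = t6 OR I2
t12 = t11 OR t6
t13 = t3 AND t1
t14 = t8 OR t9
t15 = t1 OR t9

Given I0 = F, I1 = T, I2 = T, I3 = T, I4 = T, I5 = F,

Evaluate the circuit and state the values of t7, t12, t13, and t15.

t7 = F; t12 = T; t13 = F; t15 = T

t0 = I4 OR I0 = T OR F = T
t1 = NOT I5 = NOT F = T
t3 = NOT I2 = NOT T = F
t4 = NOT t0 = NOT T = F
t6 = t4 NOR I3 = F NOR T = F
t7 = I5 AND t6 AND I2 = F AND F AND T = F
t9 = NOT t4 = NOT F = T
t11 = t6 OR I2 = F OR T = T
t12 = t11 OR t6 = T OR F = T
t13 = t3 AND t1 = F AND T = F
t15 = t1 OR t9 = T OR T = T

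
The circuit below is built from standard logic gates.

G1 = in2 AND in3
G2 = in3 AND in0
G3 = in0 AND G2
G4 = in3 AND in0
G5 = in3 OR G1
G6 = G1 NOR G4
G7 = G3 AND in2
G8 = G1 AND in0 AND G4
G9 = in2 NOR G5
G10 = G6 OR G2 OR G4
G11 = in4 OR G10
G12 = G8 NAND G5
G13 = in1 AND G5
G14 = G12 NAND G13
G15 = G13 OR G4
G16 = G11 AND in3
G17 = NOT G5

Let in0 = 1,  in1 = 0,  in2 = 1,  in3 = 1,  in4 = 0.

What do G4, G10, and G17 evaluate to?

G4 = 1; G10 = 1; G17 = 0

G1 = in2 AND in3 = 1 AND 1 = 1
G2 = in3 AND in0 = 1 AND 1 = 1
G4 = in3 AND in0 = 1 AND 1 = 1
G5 = in3 OR G1 = 1 OR 1 = 1
G6 = G1 NOR G4 = 1 NOR 1 = 0
G10 = G6 OR G2 OR G4 = 0 OR 1 OR 1 = 1
G17 = NOT G5 = NOT 1 = 0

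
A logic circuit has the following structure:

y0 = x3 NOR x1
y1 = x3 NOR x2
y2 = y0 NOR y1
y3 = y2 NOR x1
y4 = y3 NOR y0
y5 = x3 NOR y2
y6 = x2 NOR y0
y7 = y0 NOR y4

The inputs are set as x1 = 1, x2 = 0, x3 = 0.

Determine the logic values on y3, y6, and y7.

y3 = 0; y6 = 1; y7 = 0

y0 = x3 NOR x1 = 0 NOR 1 = 0
y1 = x3 NOR x2 = 0 NOR 0 = 1
y2 = y0 NOR y1 = 0 NOR 1 = 0
y3 = y2 NOR x1 = 0 NOR 1 = 0
y4 = y3 NOR y0 = 0 NOR 0 = 1
y6 = x2 NOR y0 = 0 NOR 0 = 1
y7 = y0 NOR y4 = 0 NOR 1 = 0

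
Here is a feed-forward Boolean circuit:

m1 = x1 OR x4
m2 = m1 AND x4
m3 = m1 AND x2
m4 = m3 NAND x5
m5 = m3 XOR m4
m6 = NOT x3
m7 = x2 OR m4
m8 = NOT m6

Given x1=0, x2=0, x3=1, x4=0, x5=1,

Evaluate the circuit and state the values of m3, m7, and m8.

m1 = x1 OR x4 = 0 OR 0 = 0
m3 = m1 AND x2 = 0 AND 0 = 0
m4 = m3 NAND x5 = 0 NAND 1 = 1
m6 = NOT x3 = NOT 1 = 0
m7 = x2 OR m4 = 0 OR 1 = 1
m8 = NOT m6 = NOT 0 = 1

m3 = 0  m7 = 1  m8 = 1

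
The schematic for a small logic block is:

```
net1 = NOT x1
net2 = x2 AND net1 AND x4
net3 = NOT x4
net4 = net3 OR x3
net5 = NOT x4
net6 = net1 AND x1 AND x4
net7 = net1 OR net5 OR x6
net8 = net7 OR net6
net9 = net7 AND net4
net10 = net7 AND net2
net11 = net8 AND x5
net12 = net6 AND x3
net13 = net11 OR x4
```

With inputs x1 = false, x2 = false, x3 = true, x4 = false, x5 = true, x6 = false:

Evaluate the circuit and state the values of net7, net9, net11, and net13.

net7 = true; net9 = true; net11 = true; net13 = true

net1 = NOT x1 = NOT false = true
net3 = NOT x4 = NOT false = true
net4 = net3 OR x3 = true OR true = true
net5 = NOT x4 = NOT false = true
net6 = net1 AND x1 AND x4 = true AND false AND false = false
net7 = net1 OR net5 OR x6 = true OR true OR false = true
net8 = net7 OR net6 = true OR false = true
net9 = net7 AND net4 = true AND true = true
net11 = net8 AND x5 = true AND true = true
net13 = net11 OR x4 = true OR false = true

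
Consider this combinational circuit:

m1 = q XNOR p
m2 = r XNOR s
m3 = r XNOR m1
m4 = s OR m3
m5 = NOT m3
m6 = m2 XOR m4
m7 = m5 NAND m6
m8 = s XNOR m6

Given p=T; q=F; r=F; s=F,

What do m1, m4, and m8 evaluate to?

m1 = F, m4 = T, m8 = T

m1 = q XNOR p = F XNOR T = F
m2 = r XNOR s = F XNOR F = T
m3 = r XNOR m1 = F XNOR F = T
m4 = s OR m3 = F OR T = T
m6 = m2 XOR m4 = T XOR T = F
m8 = s XNOR m6 = F XNOR F = T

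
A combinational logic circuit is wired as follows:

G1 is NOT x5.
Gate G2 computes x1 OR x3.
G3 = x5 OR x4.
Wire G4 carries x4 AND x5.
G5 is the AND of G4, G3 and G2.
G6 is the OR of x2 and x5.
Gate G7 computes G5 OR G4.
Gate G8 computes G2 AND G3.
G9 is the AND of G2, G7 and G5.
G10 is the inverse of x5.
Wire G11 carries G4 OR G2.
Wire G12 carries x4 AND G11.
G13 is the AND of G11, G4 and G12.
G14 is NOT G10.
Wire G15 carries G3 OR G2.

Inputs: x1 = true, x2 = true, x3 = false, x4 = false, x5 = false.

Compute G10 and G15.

G2 = x1 OR x3 = true OR false = true
G3 = x5 OR x4 = false OR false = false
G10 = NOT x5 = NOT false = true
G15 = G3 OR G2 = false OR true = true

G10 = true  G15 = true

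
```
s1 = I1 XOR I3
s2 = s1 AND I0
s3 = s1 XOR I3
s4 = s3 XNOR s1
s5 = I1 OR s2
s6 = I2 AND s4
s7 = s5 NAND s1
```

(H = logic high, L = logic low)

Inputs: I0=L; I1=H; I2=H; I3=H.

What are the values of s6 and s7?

s6 = L  s7 = H

s1 = I1 XOR I3 = H XOR H = L
s2 = s1 AND I0 = L AND L = L
s3 = s1 XOR I3 = L XOR H = H
s4 = s3 XNOR s1 = H XNOR L = L
s5 = I1 OR s2 = H OR L = H
s6 = I2 AND s4 = H AND L = L
s7 = s5 NAND s1 = H NAND L = H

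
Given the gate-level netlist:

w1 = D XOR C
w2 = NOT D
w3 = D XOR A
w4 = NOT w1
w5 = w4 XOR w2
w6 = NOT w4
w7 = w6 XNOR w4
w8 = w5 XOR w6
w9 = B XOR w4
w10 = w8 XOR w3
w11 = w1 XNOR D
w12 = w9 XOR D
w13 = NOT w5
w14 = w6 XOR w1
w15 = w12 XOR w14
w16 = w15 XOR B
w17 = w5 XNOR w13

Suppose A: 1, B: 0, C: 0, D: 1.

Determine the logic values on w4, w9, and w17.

w1 = D XOR C = 1 XOR 0 = 1
w2 = NOT D = NOT 1 = 0
w4 = NOT w1 = NOT 1 = 0
w5 = w4 XOR w2 = 0 XOR 0 = 0
w9 = B XOR w4 = 0 XOR 0 = 0
w13 = NOT w5 = NOT 0 = 1
w17 = w5 XNOR w13 = 0 XNOR 1 = 0

w4 = 0; w9 = 0; w17 = 0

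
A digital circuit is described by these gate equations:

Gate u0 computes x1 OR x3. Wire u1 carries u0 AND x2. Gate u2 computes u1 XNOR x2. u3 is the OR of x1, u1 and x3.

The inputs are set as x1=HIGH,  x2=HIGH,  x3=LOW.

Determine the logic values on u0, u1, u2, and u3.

u0 = HIGH  u1 = HIGH  u2 = HIGH  u3 = HIGH

u0 = x1 OR x3 = HIGH OR LOW = HIGH
u1 = u0 AND x2 = HIGH AND HIGH = HIGH
u2 = u1 XNOR x2 = HIGH XNOR HIGH = HIGH
u3 = x1 OR u1 OR x3 = HIGH OR HIGH OR LOW = HIGH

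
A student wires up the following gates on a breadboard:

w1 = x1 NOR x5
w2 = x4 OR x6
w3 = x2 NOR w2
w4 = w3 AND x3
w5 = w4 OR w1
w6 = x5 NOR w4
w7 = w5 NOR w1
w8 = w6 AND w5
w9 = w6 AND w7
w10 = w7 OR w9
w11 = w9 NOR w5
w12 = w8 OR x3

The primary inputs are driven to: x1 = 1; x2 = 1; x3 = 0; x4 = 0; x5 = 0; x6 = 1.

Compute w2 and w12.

w2 = 1  w12 = 0

w1 = x1 NOR x5 = 1 NOR 0 = 0
w2 = x4 OR x6 = 0 OR 1 = 1
w3 = x2 NOR w2 = 1 NOR 1 = 0
w4 = w3 AND x3 = 0 AND 0 = 0
w5 = w4 OR w1 = 0 OR 0 = 0
w6 = x5 NOR w4 = 0 NOR 0 = 1
w8 = w6 AND w5 = 1 AND 0 = 0
w12 = w8 OR x3 = 0 OR 0 = 0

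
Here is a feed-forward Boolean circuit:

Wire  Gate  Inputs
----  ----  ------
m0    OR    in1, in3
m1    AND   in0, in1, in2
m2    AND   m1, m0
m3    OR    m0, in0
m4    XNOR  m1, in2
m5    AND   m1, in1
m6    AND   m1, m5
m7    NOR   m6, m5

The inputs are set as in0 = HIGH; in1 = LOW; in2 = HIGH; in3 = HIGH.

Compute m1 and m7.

m1 = in0 AND in1 AND in2 = HIGH AND LOW AND HIGH = LOW
m5 = m1 AND in1 = LOW AND LOW = LOW
m6 = m1 AND m5 = LOW AND LOW = LOW
m7 = m6 NOR m5 = LOW NOR LOW = HIGH

m1 = LOW; m7 = HIGH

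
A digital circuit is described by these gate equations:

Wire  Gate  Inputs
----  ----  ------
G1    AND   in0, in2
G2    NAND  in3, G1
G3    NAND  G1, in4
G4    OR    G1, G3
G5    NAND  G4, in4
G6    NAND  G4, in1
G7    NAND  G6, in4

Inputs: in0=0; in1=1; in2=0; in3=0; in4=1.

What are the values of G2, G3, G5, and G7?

G2 = 1; G3 = 1; G5 = 0; G7 = 1

G1 = in0 AND in2 = 0 AND 0 = 0
G2 = in3 NAND G1 = 0 NAND 0 = 1
G3 = G1 NAND in4 = 0 NAND 1 = 1
G4 = G1 OR G3 = 0 OR 1 = 1
G5 = G4 NAND in4 = 1 NAND 1 = 0
G6 = G4 NAND in1 = 1 NAND 1 = 0
G7 = G6 NAND in4 = 0 NAND 1 = 1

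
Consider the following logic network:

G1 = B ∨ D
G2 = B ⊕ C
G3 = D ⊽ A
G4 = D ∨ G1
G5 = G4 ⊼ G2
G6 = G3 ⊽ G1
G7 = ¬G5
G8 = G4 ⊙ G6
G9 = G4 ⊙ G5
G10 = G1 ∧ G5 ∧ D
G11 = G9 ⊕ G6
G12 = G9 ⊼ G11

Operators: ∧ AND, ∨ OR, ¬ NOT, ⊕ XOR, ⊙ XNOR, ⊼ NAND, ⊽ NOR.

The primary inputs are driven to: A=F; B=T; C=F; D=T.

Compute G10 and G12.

G10 = F  G12 = T

G1 = B OR D = T OR T = T
G2 = B XOR C = T XOR F = T
G3 = D NOR A = T NOR F = F
G4 = D OR G1 = T OR T = T
G5 = G4 NAND G2 = T NAND T = F
G6 = G3 NOR G1 = F NOR T = F
G9 = G4 XNOR G5 = T XNOR F = F
G10 = G1 AND G5 AND D = T AND F AND T = F
G11 = G9 XOR G6 = F XOR F = F
G12 = G9 NAND G11 = F NAND F = T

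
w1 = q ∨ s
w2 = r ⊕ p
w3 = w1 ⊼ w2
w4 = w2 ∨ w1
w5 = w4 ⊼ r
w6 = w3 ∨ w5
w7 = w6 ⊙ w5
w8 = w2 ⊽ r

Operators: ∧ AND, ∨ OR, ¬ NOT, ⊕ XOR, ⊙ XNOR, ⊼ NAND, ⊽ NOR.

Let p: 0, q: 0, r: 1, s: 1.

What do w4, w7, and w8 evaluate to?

w1 = q OR s = 0 OR 1 = 1
w2 = r XOR p = 1 XOR 0 = 1
w3 = w1 NAND w2 = 1 NAND 1 = 0
w4 = w2 OR w1 = 1 OR 1 = 1
w5 = w4 NAND r = 1 NAND 1 = 0
w6 = w3 OR w5 = 0 OR 0 = 0
w7 = w6 XNOR w5 = 0 XNOR 0 = 1
w8 = w2 NOR r = 1 NOR 1 = 0

w4 = 1  w7 = 1  w8 = 0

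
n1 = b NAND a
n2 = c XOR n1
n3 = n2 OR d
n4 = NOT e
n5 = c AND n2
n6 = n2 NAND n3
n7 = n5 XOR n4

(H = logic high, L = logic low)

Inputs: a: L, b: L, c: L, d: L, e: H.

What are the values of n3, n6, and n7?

n1 = b NAND a = L NAND L = H
n2 = c XOR n1 = L XOR H = H
n3 = n2 OR d = H OR L = H
n4 = NOT e = NOT H = L
n5 = c AND n2 = L AND H = L
n6 = n2 NAND n3 = H NAND H = L
n7 = n5 XOR n4 = L XOR L = L

n3 = H, n6 = L, n7 = L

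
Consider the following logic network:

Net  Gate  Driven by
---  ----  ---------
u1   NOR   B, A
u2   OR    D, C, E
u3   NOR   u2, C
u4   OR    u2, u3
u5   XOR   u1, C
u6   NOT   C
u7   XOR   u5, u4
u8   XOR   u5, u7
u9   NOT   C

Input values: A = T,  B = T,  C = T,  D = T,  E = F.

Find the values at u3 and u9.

u3 = F; u9 = F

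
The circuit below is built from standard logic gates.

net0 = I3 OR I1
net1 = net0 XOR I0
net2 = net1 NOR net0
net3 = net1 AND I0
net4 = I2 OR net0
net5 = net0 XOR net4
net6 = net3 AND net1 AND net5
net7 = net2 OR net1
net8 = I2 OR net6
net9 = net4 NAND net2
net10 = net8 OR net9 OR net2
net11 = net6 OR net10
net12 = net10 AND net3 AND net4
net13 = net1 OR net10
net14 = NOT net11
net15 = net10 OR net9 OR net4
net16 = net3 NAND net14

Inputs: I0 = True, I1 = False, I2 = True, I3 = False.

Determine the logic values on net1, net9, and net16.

net1 = True; net9 = True; net16 = True

net0 = I3 OR I1 = False OR False = False
net1 = net0 XOR I0 = False XOR True = True
net2 = net1 NOR net0 = True NOR False = False
net3 = net1 AND I0 = True AND True = True
net4 = I2 OR net0 = True OR False = True
net5 = net0 XOR net4 = False XOR True = True
net6 = net3 AND net1 AND net5 = True AND True AND True = True
net8 = I2 OR net6 = True OR True = True
net9 = net4 NAND net2 = True NAND False = True
net10 = net8 OR net9 OR net2 = True OR True OR False = True
net11 = net6 OR net10 = True OR True = True
net14 = NOT net11 = NOT True = False
net16 = net3 NAND net14 = True NAND False = True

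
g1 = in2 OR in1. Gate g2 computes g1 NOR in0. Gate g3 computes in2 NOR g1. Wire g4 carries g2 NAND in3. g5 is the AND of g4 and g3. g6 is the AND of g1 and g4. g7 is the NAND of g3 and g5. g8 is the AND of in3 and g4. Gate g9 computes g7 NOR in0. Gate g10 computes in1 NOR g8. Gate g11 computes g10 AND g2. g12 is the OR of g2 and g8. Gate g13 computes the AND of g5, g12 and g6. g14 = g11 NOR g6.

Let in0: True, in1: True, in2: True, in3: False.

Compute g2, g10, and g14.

g2 = False; g10 = False; g14 = False

g1 = in2 OR in1 = True OR True = True
g2 = g1 NOR in0 = True NOR True = False
g4 = g2 NAND in3 = False NAND False = True
g6 = g1 AND g4 = True AND True = True
g8 = in3 AND g4 = False AND True = False
g10 = in1 NOR g8 = True NOR False = False
g11 = g10 AND g2 = False AND False = False
g14 = g11 NOR g6 = False NOR True = False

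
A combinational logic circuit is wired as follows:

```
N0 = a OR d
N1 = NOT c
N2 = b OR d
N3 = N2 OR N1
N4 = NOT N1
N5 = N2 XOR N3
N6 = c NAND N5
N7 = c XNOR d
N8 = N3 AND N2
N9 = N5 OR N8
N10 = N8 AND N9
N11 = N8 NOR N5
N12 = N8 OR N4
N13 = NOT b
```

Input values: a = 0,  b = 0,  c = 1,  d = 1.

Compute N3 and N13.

N1 = NOT c = NOT 1 = 0
N2 = b OR d = 0 OR 1 = 1
N3 = N2 OR N1 = 1 OR 0 = 1
N13 = NOT b = NOT 0 = 1

N3 = 1, N13 = 1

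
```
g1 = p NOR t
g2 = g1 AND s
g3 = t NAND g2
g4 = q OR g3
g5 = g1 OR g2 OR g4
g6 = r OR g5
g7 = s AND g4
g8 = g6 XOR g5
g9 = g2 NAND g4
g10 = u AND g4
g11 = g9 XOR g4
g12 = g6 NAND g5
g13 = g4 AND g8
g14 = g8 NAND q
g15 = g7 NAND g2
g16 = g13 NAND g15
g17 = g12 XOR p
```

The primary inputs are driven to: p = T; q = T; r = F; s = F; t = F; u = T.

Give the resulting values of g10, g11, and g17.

g1 = p NOR t = T NOR F = F
g2 = g1 AND s = F AND F = F
g3 = t NAND g2 = F NAND F = T
g4 = q OR g3 = T OR T = T
g5 = g1 OR g2 OR g4 = F OR F OR T = T
g6 = r OR g5 = F OR T = T
g9 = g2 NAND g4 = F NAND T = T
g10 = u AND g4 = T AND T = T
g11 = g9 XOR g4 = T XOR T = F
g12 = g6 NAND g5 = T NAND T = F
g17 = g12 XOR p = F XOR T = T

g10 = T; g11 = F; g17 = T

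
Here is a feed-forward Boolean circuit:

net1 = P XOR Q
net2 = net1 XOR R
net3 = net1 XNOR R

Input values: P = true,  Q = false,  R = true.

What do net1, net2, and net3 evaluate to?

net1 = true, net2 = false, net3 = true

net1 = P XOR Q = true XOR false = true
net2 = net1 XOR R = true XOR true = false
net3 = net1 XNOR R = true XNOR true = true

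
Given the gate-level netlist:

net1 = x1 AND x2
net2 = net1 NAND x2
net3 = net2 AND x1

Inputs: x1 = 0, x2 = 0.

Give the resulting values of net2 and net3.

net1 = x1 AND x2 = 0 AND 0 = 0
net2 = net1 NAND x2 = 0 NAND 0 = 1
net3 = net2 AND x1 = 1 AND 0 = 0

net2 = 1, net3 = 0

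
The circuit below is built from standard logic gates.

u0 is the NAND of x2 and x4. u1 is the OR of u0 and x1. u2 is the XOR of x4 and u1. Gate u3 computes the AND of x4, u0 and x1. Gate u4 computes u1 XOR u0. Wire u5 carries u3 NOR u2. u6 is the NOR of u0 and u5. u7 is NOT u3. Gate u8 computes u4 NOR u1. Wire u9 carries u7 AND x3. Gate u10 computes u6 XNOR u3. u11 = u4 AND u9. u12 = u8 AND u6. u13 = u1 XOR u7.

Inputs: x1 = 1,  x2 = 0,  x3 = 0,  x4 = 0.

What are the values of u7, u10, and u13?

u0 = x2 NAND x4 = 0 NAND 0 = 1
u1 = u0 OR x1 = 1 OR 1 = 1
u2 = x4 XOR u1 = 0 XOR 1 = 1
u3 = x4 AND u0 AND x1 = 0 AND 1 AND 1 = 0
u5 = u3 NOR u2 = 0 NOR 1 = 0
u6 = u0 NOR u5 = 1 NOR 0 = 0
u7 = NOT u3 = NOT 0 = 1
u10 = u6 XNOR u3 = 0 XNOR 0 = 1
u13 = u1 XOR u7 = 1 XOR 1 = 0

u7 = 1; u10 = 1; u13 = 0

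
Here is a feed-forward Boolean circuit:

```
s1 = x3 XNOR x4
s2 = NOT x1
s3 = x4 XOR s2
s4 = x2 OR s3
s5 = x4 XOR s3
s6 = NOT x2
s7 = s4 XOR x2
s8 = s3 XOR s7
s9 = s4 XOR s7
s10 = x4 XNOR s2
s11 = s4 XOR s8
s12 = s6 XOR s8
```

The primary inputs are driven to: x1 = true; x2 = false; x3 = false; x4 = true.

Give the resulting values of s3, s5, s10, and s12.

s3 = true, s5 = false, s10 = false, s12 = true

s2 = NOT x1 = NOT true = false
s3 = x4 XOR s2 = true XOR false = true
s4 = x2 OR s3 = false OR true = true
s5 = x4 XOR s3 = true XOR true = false
s6 = NOT x2 = NOT false = true
s7 = s4 XOR x2 = true XOR false = true
s8 = s3 XOR s7 = true XOR true = false
s10 = x4 XNOR s2 = true XNOR false = false
s12 = s6 XOR s8 = true XOR false = true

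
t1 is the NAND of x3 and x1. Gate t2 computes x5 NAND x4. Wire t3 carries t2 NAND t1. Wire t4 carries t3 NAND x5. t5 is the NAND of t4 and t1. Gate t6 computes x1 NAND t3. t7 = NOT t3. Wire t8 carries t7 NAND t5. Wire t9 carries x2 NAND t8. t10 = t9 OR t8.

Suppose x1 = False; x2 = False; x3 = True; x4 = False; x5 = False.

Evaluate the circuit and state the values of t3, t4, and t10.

t3 = False; t4 = True; t10 = True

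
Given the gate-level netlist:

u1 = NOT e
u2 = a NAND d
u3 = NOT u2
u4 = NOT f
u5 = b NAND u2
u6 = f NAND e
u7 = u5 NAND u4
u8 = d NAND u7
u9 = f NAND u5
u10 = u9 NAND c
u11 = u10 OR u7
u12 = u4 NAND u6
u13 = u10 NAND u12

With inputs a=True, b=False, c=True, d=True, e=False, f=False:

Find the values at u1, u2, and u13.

u1 = NOT e = NOT False = True
u2 = a NAND d = True NAND True = False
u4 = NOT f = NOT False = True
u5 = b NAND u2 = False NAND False = True
u6 = f NAND e = False NAND False = True
u9 = f NAND u5 = False NAND True = True
u10 = u9 NAND c = True NAND True = False
u12 = u4 NAND u6 = True NAND True = False
u13 = u10 NAND u12 = False NAND False = True

u1 = True, u2 = False, u13 = True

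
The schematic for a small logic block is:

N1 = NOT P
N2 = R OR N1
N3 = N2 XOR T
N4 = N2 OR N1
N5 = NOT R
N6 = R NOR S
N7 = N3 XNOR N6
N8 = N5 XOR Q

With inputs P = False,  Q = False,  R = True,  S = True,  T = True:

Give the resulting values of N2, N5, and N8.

N1 = NOT P = NOT False = True
N2 = R OR N1 = True OR True = True
N5 = NOT R = NOT True = False
N8 = N5 XOR Q = False XOR False = False

N2 = True; N5 = False; N8 = False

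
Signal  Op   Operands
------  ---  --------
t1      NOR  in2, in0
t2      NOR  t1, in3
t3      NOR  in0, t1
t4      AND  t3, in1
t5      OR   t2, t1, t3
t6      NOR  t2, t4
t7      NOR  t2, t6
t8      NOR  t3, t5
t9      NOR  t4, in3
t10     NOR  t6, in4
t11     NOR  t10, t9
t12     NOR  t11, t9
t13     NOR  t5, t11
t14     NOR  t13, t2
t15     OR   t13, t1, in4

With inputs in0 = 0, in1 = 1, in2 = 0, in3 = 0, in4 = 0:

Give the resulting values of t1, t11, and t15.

t1 = 1  t11 = 0  t15 = 1

t1 = in2 NOR in0 = 0 NOR 0 = 1
t2 = t1 NOR in3 = 1 NOR 0 = 0
t3 = in0 NOR t1 = 0 NOR 1 = 0
t4 = t3 AND in1 = 0 AND 1 = 0
t5 = t2 OR t1 OR t3 = 0 OR 1 OR 0 = 1
t6 = t2 NOR t4 = 0 NOR 0 = 1
t9 = t4 NOR in3 = 0 NOR 0 = 1
t10 = t6 NOR in4 = 1 NOR 0 = 0
t11 = t10 NOR t9 = 0 NOR 1 = 0
t13 = t5 NOR t11 = 1 NOR 0 = 0
t15 = t13 OR t1 OR in4 = 0 OR 1 OR 0 = 1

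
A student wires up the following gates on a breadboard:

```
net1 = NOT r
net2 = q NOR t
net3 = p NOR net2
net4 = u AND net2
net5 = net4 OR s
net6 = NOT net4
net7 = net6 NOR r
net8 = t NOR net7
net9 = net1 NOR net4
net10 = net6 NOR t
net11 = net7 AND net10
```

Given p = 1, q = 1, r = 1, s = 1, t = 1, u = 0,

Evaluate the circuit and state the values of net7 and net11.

net7 = 0, net11 = 0

net2 = q NOR t = 1 NOR 1 = 0
net4 = u AND net2 = 0 AND 0 = 0
net6 = NOT net4 = NOT 0 = 1
net7 = net6 NOR r = 1 NOR 1 = 0
net10 = net6 NOR t = 1 NOR 1 = 0
net11 = net7 AND net10 = 0 AND 0 = 0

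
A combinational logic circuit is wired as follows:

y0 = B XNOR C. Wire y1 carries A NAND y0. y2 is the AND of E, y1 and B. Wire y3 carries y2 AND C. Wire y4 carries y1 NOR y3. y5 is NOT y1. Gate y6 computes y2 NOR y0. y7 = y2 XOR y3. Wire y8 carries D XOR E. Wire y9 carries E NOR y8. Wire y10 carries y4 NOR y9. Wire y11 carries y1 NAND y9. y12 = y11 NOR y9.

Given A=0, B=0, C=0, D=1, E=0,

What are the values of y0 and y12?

y0 = B XNOR C = 0 XNOR 0 = 1
y1 = A NAND y0 = 0 NAND 1 = 1
y8 = D XOR E = 1 XOR 0 = 1
y9 = E NOR y8 = 0 NOR 1 = 0
y11 = y1 NAND y9 = 1 NAND 0 = 1
y12 = y11 NOR y9 = 1 NOR 0 = 0

y0 = 1; y12 = 0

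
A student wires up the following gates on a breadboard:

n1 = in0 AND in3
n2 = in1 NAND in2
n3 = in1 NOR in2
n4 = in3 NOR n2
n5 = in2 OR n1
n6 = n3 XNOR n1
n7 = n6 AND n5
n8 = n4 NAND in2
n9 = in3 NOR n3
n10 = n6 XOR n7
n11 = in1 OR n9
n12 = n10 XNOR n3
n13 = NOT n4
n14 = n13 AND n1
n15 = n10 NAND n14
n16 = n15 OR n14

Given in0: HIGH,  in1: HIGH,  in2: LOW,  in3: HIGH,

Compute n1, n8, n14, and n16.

n1 = HIGH, n8 = HIGH, n14 = HIGH, n16 = HIGH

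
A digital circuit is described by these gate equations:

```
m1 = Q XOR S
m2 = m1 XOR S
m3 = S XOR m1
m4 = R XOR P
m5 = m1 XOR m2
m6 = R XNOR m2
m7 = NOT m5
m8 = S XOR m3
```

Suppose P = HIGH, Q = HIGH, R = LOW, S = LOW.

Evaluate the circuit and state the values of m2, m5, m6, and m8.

m2 = HIGH; m5 = LOW; m6 = LOW; m8 = HIGH

m1 = Q XOR S = HIGH XOR LOW = HIGH
m2 = m1 XOR S = HIGH XOR LOW = HIGH
m3 = S XOR m1 = LOW XOR HIGH = HIGH
m5 = m1 XOR m2 = HIGH XOR HIGH = LOW
m6 = R XNOR m2 = LOW XNOR HIGH = LOW
m8 = S XOR m3 = LOW XOR HIGH = HIGH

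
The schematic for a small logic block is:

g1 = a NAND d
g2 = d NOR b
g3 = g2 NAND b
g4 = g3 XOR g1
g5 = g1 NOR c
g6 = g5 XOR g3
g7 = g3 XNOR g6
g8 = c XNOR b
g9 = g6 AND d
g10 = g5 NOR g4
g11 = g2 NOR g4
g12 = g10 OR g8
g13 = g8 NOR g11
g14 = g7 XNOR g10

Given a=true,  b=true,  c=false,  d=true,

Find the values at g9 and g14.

g9 = false  g14 = true

g1 = a NAND d = true NAND true = false
g2 = d NOR b = true NOR true = false
g3 = g2 NAND b = false NAND true = true
g4 = g3 XOR g1 = true XOR false = true
g5 = g1 NOR c = false NOR false = true
g6 = g5 XOR g3 = true XOR true = false
g7 = g3 XNOR g6 = true XNOR false = false
g9 = g6 AND d = false AND true = false
g10 = g5 NOR g4 = true NOR true = false
g14 = g7 XNOR g10 = false XNOR false = true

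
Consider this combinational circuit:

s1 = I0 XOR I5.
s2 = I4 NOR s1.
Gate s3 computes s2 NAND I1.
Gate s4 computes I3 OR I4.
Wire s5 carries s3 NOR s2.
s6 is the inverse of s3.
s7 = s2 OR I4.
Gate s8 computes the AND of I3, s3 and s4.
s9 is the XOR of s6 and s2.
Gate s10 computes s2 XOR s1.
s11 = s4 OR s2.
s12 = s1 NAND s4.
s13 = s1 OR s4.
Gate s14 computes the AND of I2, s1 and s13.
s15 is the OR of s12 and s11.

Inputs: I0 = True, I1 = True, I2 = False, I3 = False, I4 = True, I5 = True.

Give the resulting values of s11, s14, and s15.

s1 = I0 XOR I5 = True XOR True = False
s2 = I4 NOR s1 = True NOR False = False
s4 = I3 OR I4 = False OR True = True
s11 = s4 OR s2 = True OR False = True
s12 = s1 NAND s4 = False NAND True = True
s13 = s1 OR s4 = False OR True = True
s14 = I2 AND s1 AND s13 = False AND False AND True = False
s15 = s12 OR s11 = True OR True = True

s11 = True  s14 = False  s15 = True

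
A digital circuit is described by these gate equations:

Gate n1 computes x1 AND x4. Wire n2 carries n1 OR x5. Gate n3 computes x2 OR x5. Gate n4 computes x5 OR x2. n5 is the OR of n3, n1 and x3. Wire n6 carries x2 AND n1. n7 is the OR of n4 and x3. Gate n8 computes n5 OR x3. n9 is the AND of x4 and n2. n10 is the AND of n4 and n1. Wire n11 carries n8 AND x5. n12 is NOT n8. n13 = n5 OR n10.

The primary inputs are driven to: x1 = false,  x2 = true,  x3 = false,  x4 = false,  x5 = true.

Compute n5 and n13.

n1 = x1 AND x4 = false AND false = false
n3 = x2 OR x5 = true OR true = true
n4 = x5 OR x2 = true OR true = true
n5 = n3 OR n1 OR x3 = true OR false OR false = true
n10 = n4 AND n1 = true AND false = false
n13 = n5 OR n10 = true OR false = true

n5 = true; n13 = true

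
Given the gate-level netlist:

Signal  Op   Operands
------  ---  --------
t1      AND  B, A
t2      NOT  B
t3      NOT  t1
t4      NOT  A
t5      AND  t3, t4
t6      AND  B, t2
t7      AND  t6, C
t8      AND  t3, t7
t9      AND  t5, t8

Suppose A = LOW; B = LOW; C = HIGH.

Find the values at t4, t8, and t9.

t1 = B AND A = LOW AND LOW = LOW
t2 = NOT B = NOT LOW = HIGH
t3 = NOT t1 = NOT LOW = HIGH
t4 = NOT A = NOT LOW = HIGH
t5 = t3 AND t4 = HIGH AND HIGH = HIGH
t6 = B AND t2 = LOW AND HIGH = LOW
t7 = t6 AND C = LOW AND HIGH = LOW
t8 = t3 AND t7 = HIGH AND LOW = LOW
t9 = t5 AND t8 = HIGH AND LOW = LOW

t4 = HIGH, t8 = LOW, t9 = LOW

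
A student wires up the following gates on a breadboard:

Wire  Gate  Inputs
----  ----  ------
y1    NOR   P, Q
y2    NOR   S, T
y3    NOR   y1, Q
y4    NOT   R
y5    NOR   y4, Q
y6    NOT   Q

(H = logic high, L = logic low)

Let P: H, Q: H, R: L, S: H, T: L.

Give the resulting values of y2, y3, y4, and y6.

y2 = L  y3 = L  y4 = H  y6 = L

y1 = P NOR Q = H NOR H = L
y2 = S NOR T = H NOR L = L
y3 = y1 NOR Q = L NOR H = L
y4 = NOT R = NOT L = H
y6 = NOT Q = NOT H = L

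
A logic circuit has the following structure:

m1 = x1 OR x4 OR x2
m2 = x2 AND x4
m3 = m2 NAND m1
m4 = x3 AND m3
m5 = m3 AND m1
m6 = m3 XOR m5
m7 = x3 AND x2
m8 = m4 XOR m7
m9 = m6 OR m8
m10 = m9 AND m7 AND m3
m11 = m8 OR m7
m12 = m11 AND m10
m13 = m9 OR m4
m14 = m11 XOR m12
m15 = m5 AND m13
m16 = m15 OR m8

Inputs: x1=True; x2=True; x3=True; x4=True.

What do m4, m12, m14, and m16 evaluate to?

m1 = x1 OR x4 OR x2 = True OR True OR True = True
m2 = x2 AND x4 = True AND True = True
m3 = m2 NAND m1 = True NAND True = False
m4 = x3 AND m3 = True AND False = False
m5 = m3 AND m1 = False AND True = False
m6 = m3 XOR m5 = False XOR False = False
m7 = x3 AND x2 = True AND True = True
m8 = m4 XOR m7 = False XOR True = True
m9 = m6 OR m8 = False OR True = True
m10 = m9 AND m7 AND m3 = True AND True AND False = False
m11 = m8 OR m7 = True OR True = True
m12 = m11 AND m10 = True AND False = False
m13 = m9 OR m4 = True OR False = True
m14 = m11 XOR m12 = True XOR False = True
m15 = m5 AND m13 = False AND True = False
m16 = m15 OR m8 = False OR True = True

m4 = False, m12 = False, m14 = True, m16 = True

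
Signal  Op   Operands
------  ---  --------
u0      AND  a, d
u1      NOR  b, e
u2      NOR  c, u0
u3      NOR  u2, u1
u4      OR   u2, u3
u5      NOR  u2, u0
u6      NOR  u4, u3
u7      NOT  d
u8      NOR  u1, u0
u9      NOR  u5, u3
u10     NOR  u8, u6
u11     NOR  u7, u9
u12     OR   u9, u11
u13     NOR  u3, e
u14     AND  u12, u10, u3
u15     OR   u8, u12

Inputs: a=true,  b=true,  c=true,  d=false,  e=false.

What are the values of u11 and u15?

u11 = false, u15 = true

u0 = a AND d = true AND false = false
u1 = b NOR e = true NOR false = false
u2 = c NOR u0 = true NOR false = false
u3 = u2 NOR u1 = false NOR false = true
u5 = u2 NOR u0 = false NOR false = true
u7 = NOT d = NOT false = true
u8 = u1 NOR u0 = false NOR false = true
u9 = u5 NOR u3 = true NOR true = false
u11 = u7 NOR u9 = true NOR false = false
u12 = u9 OR u11 = false OR false = false
u15 = u8 OR u12 = true OR false = true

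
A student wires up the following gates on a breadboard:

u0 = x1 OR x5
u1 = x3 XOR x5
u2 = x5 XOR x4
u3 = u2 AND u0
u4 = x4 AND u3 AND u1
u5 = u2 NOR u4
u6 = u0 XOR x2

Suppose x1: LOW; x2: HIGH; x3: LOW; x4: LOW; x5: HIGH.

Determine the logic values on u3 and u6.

u3 = HIGH, u6 = LOW

u0 = x1 OR x5 = LOW OR HIGH = HIGH
u2 = x5 XOR x4 = HIGH XOR LOW = HIGH
u3 = u2 AND u0 = HIGH AND HIGH = HIGH
u6 = u0 XOR x2 = HIGH XOR HIGH = LOW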